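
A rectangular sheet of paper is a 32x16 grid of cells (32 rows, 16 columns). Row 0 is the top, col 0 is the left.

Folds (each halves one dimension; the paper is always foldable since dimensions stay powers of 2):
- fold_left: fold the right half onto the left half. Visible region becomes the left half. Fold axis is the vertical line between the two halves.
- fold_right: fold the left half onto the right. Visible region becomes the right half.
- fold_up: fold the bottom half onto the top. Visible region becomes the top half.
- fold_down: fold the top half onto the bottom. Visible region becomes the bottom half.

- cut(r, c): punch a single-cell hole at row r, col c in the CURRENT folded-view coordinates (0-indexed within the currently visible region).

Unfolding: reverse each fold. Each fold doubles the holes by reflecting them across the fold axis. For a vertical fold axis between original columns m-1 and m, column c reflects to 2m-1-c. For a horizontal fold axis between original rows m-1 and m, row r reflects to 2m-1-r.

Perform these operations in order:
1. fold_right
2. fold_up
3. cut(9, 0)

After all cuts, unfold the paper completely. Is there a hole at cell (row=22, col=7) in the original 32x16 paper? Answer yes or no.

Answer: yes

Derivation:
Op 1 fold_right: fold axis v@8; visible region now rows[0,32) x cols[8,16) = 32x8
Op 2 fold_up: fold axis h@16; visible region now rows[0,16) x cols[8,16) = 16x8
Op 3 cut(9, 0): punch at orig (9,8); cuts so far [(9, 8)]; region rows[0,16) x cols[8,16) = 16x8
Unfold 1 (reflect across h@16): 2 holes -> [(9, 8), (22, 8)]
Unfold 2 (reflect across v@8): 4 holes -> [(9, 7), (9, 8), (22, 7), (22, 8)]
Holes: [(9, 7), (9, 8), (22, 7), (22, 8)]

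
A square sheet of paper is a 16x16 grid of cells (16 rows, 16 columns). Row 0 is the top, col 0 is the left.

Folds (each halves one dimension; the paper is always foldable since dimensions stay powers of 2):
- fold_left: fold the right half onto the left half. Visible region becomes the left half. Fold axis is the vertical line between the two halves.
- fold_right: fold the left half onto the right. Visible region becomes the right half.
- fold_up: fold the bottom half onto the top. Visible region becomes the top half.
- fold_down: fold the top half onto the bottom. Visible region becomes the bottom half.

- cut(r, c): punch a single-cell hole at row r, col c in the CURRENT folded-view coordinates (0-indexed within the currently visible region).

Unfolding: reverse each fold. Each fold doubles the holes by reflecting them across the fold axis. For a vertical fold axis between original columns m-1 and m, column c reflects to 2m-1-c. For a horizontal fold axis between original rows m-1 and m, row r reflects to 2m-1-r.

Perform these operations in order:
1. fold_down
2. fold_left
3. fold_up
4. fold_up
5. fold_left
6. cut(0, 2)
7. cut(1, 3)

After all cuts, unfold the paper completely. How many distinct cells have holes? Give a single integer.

Answer: 64

Derivation:
Op 1 fold_down: fold axis h@8; visible region now rows[8,16) x cols[0,16) = 8x16
Op 2 fold_left: fold axis v@8; visible region now rows[8,16) x cols[0,8) = 8x8
Op 3 fold_up: fold axis h@12; visible region now rows[8,12) x cols[0,8) = 4x8
Op 4 fold_up: fold axis h@10; visible region now rows[8,10) x cols[0,8) = 2x8
Op 5 fold_left: fold axis v@4; visible region now rows[8,10) x cols[0,4) = 2x4
Op 6 cut(0, 2): punch at orig (8,2); cuts so far [(8, 2)]; region rows[8,10) x cols[0,4) = 2x4
Op 7 cut(1, 3): punch at orig (9,3); cuts so far [(8, 2), (9, 3)]; region rows[8,10) x cols[0,4) = 2x4
Unfold 1 (reflect across v@4): 4 holes -> [(8, 2), (8, 5), (9, 3), (9, 4)]
Unfold 2 (reflect across h@10): 8 holes -> [(8, 2), (8, 5), (9, 3), (9, 4), (10, 3), (10, 4), (11, 2), (11, 5)]
Unfold 3 (reflect across h@12): 16 holes -> [(8, 2), (8, 5), (9, 3), (9, 4), (10, 3), (10, 4), (11, 2), (11, 5), (12, 2), (12, 5), (13, 3), (13, 4), (14, 3), (14, 4), (15, 2), (15, 5)]
Unfold 4 (reflect across v@8): 32 holes -> [(8, 2), (8, 5), (8, 10), (8, 13), (9, 3), (9, 4), (9, 11), (9, 12), (10, 3), (10, 4), (10, 11), (10, 12), (11, 2), (11, 5), (11, 10), (11, 13), (12, 2), (12, 5), (12, 10), (12, 13), (13, 3), (13, 4), (13, 11), (13, 12), (14, 3), (14, 4), (14, 11), (14, 12), (15, 2), (15, 5), (15, 10), (15, 13)]
Unfold 5 (reflect across h@8): 64 holes -> [(0, 2), (0, 5), (0, 10), (0, 13), (1, 3), (1, 4), (1, 11), (1, 12), (2, 3), (2, 4), (2, 11), (2, 12), (3, 2), (3, 5), (3, 10), (3, 13), (4, 2), (4, 5), (4, 10), (4, 13), (5, 3), (5, 4), (5, 11), (5, 12), (6, 3), (6, 4), (6, 11), (6, 12), (7, 2), (7, 5), (7, 10), (7, 13), (8, 2), (8, 5), (8, 10), (8, 13), (9, 3), (9, 4), (9, 11), (9, 12), (10, 3), (10, 4), (10, 11), (10, 12), (11, 2), (11, 5), (11, 10), (11, 13), (12, 2), (12, 5), (12, 10), (12, 13), (13, 3), (13, 4), (13, 11), (13, 12), (14, 3), (14, 4), (14, 11), (14, 12), (15, 2), (15, 5), (15, 10), (15, 13)]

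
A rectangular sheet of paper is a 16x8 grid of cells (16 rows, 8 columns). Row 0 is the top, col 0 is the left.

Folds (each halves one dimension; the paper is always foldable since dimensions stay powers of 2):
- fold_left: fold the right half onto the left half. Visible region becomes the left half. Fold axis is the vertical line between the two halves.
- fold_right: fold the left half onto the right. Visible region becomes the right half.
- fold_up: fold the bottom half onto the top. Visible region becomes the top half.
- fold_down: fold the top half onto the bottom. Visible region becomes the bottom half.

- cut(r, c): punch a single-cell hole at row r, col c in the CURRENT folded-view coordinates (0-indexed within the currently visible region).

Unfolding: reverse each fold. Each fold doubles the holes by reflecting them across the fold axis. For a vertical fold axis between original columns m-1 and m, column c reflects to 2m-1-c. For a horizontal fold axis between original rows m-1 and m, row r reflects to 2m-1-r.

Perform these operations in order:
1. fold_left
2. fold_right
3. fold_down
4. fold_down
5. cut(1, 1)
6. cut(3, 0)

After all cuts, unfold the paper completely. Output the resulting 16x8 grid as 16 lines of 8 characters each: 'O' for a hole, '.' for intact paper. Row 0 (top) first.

Op 1 fold_left: fold axis v@4; visible region now rows[0,16) x cols[0,4) = 16x4
Op 2 fold_right: fold axis v@2; visible region now rows[0,16) x cols[2,4) = 16x2
Op 3 fold_down: fold axis h@8; visible region now rows[8,16) x cols[2,4) = 8x2
Op 4 fold_down: fold axis h@12; visible region now rows[12,16) x cols[2,4) = 4x2
Op 5 cut(1, 1): punch at orig (13,3); cuts so far [(13, 3)]; region rows[12,16) x cols[2,4) = 4x2
Op 6 cut(3, 0): punch at orig (15,2); cuts so far [(13, 3), (15, 2)]; region rows[12,16) x cols[2,4) = 4x2
Unfold 1 (reflect across h@12): 4 holes -> [(8, 2), (10, 3), (13, 3), (15, 2)]
Unfold 2 (reflect across h@8): 8 holes -> [(0, 2), (2, 3), (5, 3), (7, 2), (8, 2), (10, 3), (13, 3), (15, 2)]
Unfold 3 (reflect across v@2): 16 holes -> [(0, 1), (0, 2), (2, 0), (2, 3), (5, 0), (5, 3), (7, 1), (7, 2), (8, 1), (8, 2), (10, 0), (10, 3), (13, 0), (13, 3), (15, 1), (15, 2)]
Unfold 4 (reflect across v@4): 32 holes -> [(0, 1), (0, 2), (0, 5), (0, 6), (2, 0), (2, 3), (2, 4), (2, 7), (5, 0), (5, 3), (5, 4), (5, 7), (7, 1), (7, 2), (7, 5), (7, 6), (8, 1), (8, 2), (8, 5), (8, 6), (10, 0), (10, 3), (10, 4), (10, 7), (13, 0), (13, 3), (13, 4), (13, 7), (15, 1), (15, 2), (15, 5), (15, 6)]

Answer: .OO..OO.
........
O..OO..O
........
........
O..OO..O
........
.OO..OO.
.OO..OO.
........
O..OO..O
........
........
O..OO..O
........
.OO..OO.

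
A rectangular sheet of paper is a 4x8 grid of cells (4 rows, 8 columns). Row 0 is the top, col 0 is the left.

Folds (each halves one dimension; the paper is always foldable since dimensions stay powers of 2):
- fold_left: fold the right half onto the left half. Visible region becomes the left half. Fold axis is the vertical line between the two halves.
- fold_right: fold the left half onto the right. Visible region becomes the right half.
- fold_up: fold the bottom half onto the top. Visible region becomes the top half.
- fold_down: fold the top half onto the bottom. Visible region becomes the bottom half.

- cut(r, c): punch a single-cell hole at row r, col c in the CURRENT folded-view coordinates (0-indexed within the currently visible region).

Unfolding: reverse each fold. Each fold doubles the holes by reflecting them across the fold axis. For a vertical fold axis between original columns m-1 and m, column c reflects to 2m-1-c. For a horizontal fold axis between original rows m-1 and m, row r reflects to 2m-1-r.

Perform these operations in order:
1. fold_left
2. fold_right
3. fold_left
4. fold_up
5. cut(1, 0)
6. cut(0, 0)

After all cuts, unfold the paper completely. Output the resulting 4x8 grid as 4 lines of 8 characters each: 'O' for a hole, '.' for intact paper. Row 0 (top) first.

Answer: OOOOOOOO
OOOOOOOO
OOOOOOOO
OOOOOOOO

Derivation:
Op 1 fold_left: fold axis v@4; visible region now rows[0,4) x cols[0,4) = 4x4
Op 2 fold_right: fold axis v@2; visible region now rows[0,4) x cols[2,4) = 4x2
Op 3 fold_left: fold axis v@3; visible region now rows[0,4) x cols[2,3) = 4x1
Op 4 fold_up: fold axis h@2; visible region now rows[0,2) x cols[2,3) = 2x1
Op 5 cut(1, 0): punch at orig (1,2); cuts so far [(1, 2)]; region rows[0,2) x cols[2,3) = 2x1
Op 6 cut(0, 0): punch at orig (0,2); cuts so far [(0, 2), (1, 2)]; region rows[0,2) x cols[2,3) = 2x1
Unfold 1 (reflect across h@2): 4 holes -> [(0, 2), (1, 2), (2, 2), (3, 2)]
Unfold 2 (reflect across v@3): 8 holes -> [(0, 2), (0, 3), (1, 2), (1, 3), (2, 2), (2, 3), (3, 2), (3, 3)]
Unfold 3 (reflect across v@2): 16 holes -> [(0, 0), (0, 1), (0, 2), (0, 3), (1, 0), (1, 1), (1, 2), (1, 3), (2, 0), (2, 1), (2, 2), (2, 3), (3, 0), (3, 1), (3, 2), (3, 3)]
Unfold 4 (reflect across v@4): 32 holes -> [(0, 0), (0, 1), (0, 2), (0, 3), (0, 4), (0, 5), (0, 6), (0, 7), (1, 0), (1, 1), (1, 2), (1, 3), (1, 4), (1, 5), (1, 6), (1, 7), (2, 0), (2, 1), (2, 2), (2, 3), (2, 4), (2, 5), (2, 6), (2, 7), (3, 0), (3, 1), (3, 2), (3, 3), (3, 4), (3, 5), (3, 6), (3, 7)]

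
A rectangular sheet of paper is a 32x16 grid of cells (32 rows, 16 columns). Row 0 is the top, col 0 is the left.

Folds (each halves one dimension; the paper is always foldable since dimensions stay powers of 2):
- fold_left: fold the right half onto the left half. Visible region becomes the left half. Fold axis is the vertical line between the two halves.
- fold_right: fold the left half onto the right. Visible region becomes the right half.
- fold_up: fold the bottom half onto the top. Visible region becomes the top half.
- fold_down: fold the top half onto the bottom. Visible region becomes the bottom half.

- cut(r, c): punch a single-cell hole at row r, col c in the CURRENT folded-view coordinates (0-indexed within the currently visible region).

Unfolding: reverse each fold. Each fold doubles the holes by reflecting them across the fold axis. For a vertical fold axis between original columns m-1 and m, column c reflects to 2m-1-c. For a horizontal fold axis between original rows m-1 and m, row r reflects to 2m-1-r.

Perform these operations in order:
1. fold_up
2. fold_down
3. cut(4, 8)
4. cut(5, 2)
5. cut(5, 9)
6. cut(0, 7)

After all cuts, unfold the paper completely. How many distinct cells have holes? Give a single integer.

Op 1 fold_up: fold axis h@16; visible region now rows[0,16) x cols[0,16) = 16x16
Op 2 fold_down: fold axis h@8; visible region now rows[8,16) x cols[0,16) = 8x16
Op 3 cut(4, 8): punch at orig (12,8); cuts so far [(12, 8)]; region rows[8,16) x cols[0,16) = 8x16
Op 4 cut(5, 2): punch at orig (13,2); cuts so far [(12, 8), (13, 2)]; region rows[8,16) x cols[0,16) = 8x16
Op 5 cut(5, 9): punch at orig (13,9); cuts so far [(12, 8), (13, 2), (13, 9)]; region rows[8,16) x cols[0,16) = 8x16
Op 6 cut(0, 7): punch at orig (8,7); cuts so far [(8, 7), (12, 8), (13, 2), (13, 9)]; region rows[8,16) x cols[0,16) = 8x16
Unfold 1 (reflect across h@8): 8 holes -> [(2, 2), (2, 9), (3, 8), (7, 7), (8, 7), (12, 8), (13, 2), (13, 9)]
Unfold 2 (reflect across h@16): 16 holes -> [(2, 2), (2, 9), (3, 8), (7, 7), (8, 7), (12, 8), (13, 2), (13, 9), (18, 2), (18, 9), (19, 8), (23, 7), (24, 7), (28, 8), (29, 2), (29, 9)]

Answer: 16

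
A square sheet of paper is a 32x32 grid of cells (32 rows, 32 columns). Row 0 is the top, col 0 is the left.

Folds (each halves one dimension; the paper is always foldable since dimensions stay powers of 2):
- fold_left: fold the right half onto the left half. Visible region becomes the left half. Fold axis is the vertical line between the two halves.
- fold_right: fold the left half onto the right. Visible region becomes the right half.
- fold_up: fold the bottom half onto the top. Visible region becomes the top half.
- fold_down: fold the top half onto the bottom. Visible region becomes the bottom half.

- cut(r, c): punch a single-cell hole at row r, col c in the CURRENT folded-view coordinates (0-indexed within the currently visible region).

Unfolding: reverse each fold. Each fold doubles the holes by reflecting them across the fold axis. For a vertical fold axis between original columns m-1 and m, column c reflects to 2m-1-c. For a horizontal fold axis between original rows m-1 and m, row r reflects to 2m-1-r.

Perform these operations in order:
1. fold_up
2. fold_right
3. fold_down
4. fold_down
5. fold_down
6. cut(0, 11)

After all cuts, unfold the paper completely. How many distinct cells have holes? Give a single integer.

Op 1 fold_up: fold axis h@16; visible region now rows[0,16) x cols[0,32) = 16x32
Op 2 fold_right: fold axis v@16; visible region now rows[0,16) x cols[16,32) = 16x16
Op 3 fold_down: fold axis h@8; visible region now rows[8,16) x cols[16,32) = 8x16
Op 4 fold_down: fold axis h@12; visible region now rows[12,16) x cols[16,32) = 4x16
Op 5 fold_down: fold axis h@14; visible region now rows[14,16) x cols[16,32) = 2x16
Op 6 cut(0, 11): punch at orig (14,27); cuts so far [(14, 27)]; region rows[14,16) x cols[16,32) = 2x16
Unfold 1 (reflect across h@14): 2 holes -> [(13, 27), (14, 27)]
Unfold 2 (reflect across h@12): 4 holes -> [(9, 27), (10, 27), (13, 27), (14, 27)]
Unfold 3 (reflect across h@8): 8 holes -> [(1, 27), (2, 27), (5, 27), (6, 27), (9, 27), (10, 27), (13, 27), (14, 27)]
Unfold 4 (reflect across v@16): 16 holes -> [(1, 4), (1, 27), (2, 4), (2, 27), (5, 4), (5, 27), (6, 4), (6, 27), (9, 4), (9, 27), (10, 4), (10, 27), (13, 4), (13, 27), (14, 4), (14, 27)]
Unfold 5 (reflect across h@16): 32 holes -> [(1, 4), (1, 27), (2, 4), (2, 27), (5, 4), (5, 27), (6, 4), (6, 27), (9, 4), (9, 27), (10, 4), (10, 27), (13, 4), (13, 27), (14, 4), (14, 27), (17, 4), (17, 27), (18, 4), (18, 27), (21, 4), (21, 27), (22, 4), (22, 27), (25, 4), (25, 27), (26, 4), (26, 27), (29, 4), (29, 27), (30, 4), (30, 27)]

Answer: 32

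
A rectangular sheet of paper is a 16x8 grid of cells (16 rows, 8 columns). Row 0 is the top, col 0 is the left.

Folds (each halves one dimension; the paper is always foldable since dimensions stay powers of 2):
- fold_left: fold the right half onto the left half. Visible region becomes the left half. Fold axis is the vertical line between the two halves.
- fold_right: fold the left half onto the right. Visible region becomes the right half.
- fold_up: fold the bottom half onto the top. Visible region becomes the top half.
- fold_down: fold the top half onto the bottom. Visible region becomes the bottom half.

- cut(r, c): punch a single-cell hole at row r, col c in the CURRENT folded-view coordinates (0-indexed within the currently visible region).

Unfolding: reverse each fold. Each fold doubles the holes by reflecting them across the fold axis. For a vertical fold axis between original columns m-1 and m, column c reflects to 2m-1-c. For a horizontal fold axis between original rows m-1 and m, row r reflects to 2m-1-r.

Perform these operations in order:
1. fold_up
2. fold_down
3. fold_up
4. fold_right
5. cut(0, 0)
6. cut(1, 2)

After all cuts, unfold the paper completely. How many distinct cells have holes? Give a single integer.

Op 1 fold_up: fold axis h@8; visible region now rows[0,8) x cols[0,8) = 8x8
Op 2 fold_down: fold axis h@4; visible region now rows[4,8) x cols[0,8) = 4x8
Op 3 fold_up: fold axis h@6; visible region now rows[4,6) x cols[0,8) = 2x8
Op 4 fold_right: fold axis v@4; visible region now rows[4,6) x cols[4,8) = 2x4
Op 5 cut(0, 0): punch at orig (4,4); cuts so far [(4, 4)]; region rows[4,6) x cols[4,8) = 2x4
Op 6 cut(1, 2): punch at orig (5,6); cuts so far [(4, 4), (5, 6)]; region rows[4,6) x cols[4,8) = 2x4
Unfold 1 (reflect across v@4): 4 holes -> [(4, 3), (4, 4), (5, 1), (5, 6)]
Unfold 2 (reflect across h@6): 8 holes -> [(4, 3), (4, 4), (5, 1), (5, 6), (6, 1), (6, 6), (7, 3), (7, 4)]
Unfold 3 (reflect across h@4): 16 holes -> [(0, 3), (0, 4), (1, 1), (1, 6), (2, 1), (2, 6), (3, 3), (3, 4), (4, 3), (4, 4), (5, 1), (5, 6), (6, 1), (6, 6), (7, 3), (7, 4)]
Unfold 4 (reflect across h@8): 32 holes -> [(0, 3), (0, 4), (1, 1), (1, 6), (2, 1), (2, 6), (3, 3), (3, 4), (4, 3), (4, 4), (5, 1), (5, 6), (6, 1), (6, 6), (7, 3), (7, 4), (8, 3), (8, 4), (9, 1), (9, 6), (10, 1), (10, 6), (11, 3), (11, 4), (12, 3), (12, 4), (13, 1), (13, 6), (14, 1), (14, 6), (15, 3), (15, 4)]

Answer: 32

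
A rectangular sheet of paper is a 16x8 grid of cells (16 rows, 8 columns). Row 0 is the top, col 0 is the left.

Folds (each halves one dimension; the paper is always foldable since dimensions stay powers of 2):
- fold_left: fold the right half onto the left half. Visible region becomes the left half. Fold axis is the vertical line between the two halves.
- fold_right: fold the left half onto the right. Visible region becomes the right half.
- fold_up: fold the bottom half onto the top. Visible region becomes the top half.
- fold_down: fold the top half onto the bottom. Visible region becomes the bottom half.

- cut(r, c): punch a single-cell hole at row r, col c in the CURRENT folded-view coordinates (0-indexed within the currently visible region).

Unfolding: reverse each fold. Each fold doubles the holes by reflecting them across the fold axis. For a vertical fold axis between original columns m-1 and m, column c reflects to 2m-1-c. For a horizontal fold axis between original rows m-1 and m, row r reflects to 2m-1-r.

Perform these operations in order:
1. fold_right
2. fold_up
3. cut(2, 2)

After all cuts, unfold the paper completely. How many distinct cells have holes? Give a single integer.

Answer: 4

Derivation:
Op 1 fold_right: fold axis v@4; visible region now rows[0,16) x cols[4,8) = 16x4
Op 2 fold_up: fold axis h@8; visible region now rows[0,8) x cols[4,8) = 8x4
Op 3 cut(2, 2): punch at orig (2,6); cuts so far [(2, 6)]; region rows[0,8) x cols[4,8) = 8x4
Unfold 1 (reflect across h@8): 2 holes -> [(2, 6), (13, 6)]
Unfold 2 (reflect across v@4): 4 holes -> [(2, 1), (2, 6), (13, 1), (13, 6)]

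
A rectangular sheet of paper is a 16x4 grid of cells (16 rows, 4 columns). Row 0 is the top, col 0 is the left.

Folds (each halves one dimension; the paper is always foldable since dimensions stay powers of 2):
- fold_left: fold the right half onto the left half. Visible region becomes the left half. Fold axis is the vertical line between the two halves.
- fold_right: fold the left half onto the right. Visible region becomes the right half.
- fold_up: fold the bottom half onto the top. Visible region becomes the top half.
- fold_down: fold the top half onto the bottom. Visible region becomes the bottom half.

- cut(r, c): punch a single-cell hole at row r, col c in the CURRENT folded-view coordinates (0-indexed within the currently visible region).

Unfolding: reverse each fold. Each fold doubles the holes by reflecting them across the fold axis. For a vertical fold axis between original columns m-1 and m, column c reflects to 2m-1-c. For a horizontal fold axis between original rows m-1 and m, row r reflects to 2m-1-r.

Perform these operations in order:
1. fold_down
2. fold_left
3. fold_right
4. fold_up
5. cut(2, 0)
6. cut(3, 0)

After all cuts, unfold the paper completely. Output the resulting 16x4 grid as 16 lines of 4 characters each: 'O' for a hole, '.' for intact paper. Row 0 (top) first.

Op 1 fold_down: fold axis h@8; visible region now rows[8,16) x cols[0,4) = 8x4
Op 2 fold_left: fold axis v@2; visible region now rows[8,16) x cols[0,2) = 8x2
Op 3 fold_right: fold axis v@1; visible region now rows[8,16) x cols[1,2) = 8x1
Op 4 fold_up: fold axis h@12; visible region now rows[8,12) x cols[1,2) = 4x1
Op 5 cut(2, 0): punch at orig (10,1); cuts so far [(10, 1)]; region rows[8,12) x cols[1,2) = 4x1
Op 6 cut(3, 0): punch at orig (11,1); cuts so far [(10, 1), (11, 1)]; region rows[8,12) x cols[1,2) = 4x1
Unfold 1 (reflect across h@12): 4 holes -> [(10, 1), (11, 1), (12, 1), (13, 1)]
Unfold 2 (reflect across v@1): 8 holes -> [(10, 0), (10, 1), (11, 0), (11, 1), (12, 0), (12, 1), (13, 0), (13, 1)]
Unfold 3 (reflect across v@2): 16 holes -> [(10, 0), (10, 1), (10, 2), (10, 3), (11, 0), (11, 1), (11, 2), (11, 3), (12, 0), (12, 1), (12, 2), (12, 3), (13, 0), (13, 1), (13, 2), (13, 3)]
Unfold 4 (reflect across h@8): 32 holes -> [(2, 0), (2, 1), (2, 2), (2, 3), (3, 0), (3, 1), (3, 2), (3, 3), (4, 0), (4, 1), (4, 2), (4, 3), (5, 0), (5, 1), (5, 2), (5, 3), (10, 0), (10, 1), (10, 2), (10, 3), (11, 0), (11, 1), (11, 2), (11, 3), (12, 0), (12, 1), (12, 2), (12, 3), (13, 0), (13, 1), (13, 2), (13, 3)]

Answer: ....
....
OOOO
OOOO
OOOO
OOOO
....
....
....
....
OOOO
OOOO
OOOO
OOOO
....
....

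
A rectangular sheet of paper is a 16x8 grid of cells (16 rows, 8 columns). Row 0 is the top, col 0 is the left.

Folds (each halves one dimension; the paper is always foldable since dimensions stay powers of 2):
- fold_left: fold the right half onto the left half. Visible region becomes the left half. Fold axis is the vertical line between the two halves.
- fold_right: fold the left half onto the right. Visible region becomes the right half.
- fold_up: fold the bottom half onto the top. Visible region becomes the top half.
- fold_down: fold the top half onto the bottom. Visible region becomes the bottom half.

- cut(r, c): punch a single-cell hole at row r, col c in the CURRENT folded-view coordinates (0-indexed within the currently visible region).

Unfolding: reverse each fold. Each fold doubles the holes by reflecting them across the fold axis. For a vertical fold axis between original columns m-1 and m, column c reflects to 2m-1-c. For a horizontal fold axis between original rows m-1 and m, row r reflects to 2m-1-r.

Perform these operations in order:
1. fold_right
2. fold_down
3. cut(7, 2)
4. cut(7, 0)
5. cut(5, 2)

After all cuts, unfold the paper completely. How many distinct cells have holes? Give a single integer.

Answer: 12

Derivation:
Op 1 fold_right: fold axis v@4; visible region now rows[0,16) x cols[4,8) = 16x4
Op 2 fold_down: fold axis h@8; visible region now rows[8,16) x cols[4,8) = 8x4
Op 3 cut(7, 2): punch at orig (15,6); cuts so far [(15, 6)]; region rows[8,16) x cols[4,8) = 8x4
Op 4 cut(7, 0): punch at orig (15,4); cuts so far [(15, 4), (15, 6)]; region rows[8,16) x cols[4,8) = 8x4
Op 5 cut(5, 2): punch at orig (13,6); cuts so far [(13, 6), (15, 4), (15, 6)]; region rows[8,16) x cols[4,8) = 8x4
Unfold 1 (reflect across h@8): 6 holes -> [(0, 4), (0, 6), (2, 6), (13, 6), (15, 4), (15, 6)]
Unfold 2 (reflect across v@4): 12 holes -> [(0, 1), (0, 3), (0, 4), (0, 6), (2, 1), (2, 6), (13, 1), (13, 6), (15, 1), (15, 3), (15, 4), (15, 6)]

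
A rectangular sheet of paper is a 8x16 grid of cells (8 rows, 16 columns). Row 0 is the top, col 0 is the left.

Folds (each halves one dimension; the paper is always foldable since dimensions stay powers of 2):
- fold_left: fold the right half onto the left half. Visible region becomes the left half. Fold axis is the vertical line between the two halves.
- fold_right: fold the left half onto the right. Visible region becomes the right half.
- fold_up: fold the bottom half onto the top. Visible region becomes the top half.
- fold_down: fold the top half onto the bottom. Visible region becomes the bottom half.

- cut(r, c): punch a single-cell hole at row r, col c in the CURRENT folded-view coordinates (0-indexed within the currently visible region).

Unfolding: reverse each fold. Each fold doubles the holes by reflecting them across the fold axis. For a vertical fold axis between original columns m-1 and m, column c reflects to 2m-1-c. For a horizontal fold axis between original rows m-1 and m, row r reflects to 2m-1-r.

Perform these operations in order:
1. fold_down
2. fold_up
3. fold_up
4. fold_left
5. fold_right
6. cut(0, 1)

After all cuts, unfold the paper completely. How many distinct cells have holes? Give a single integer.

Op 1 fold_down: fold axis h@4; visible region now rows[4,8) x cols[0,16) = 4x16
Op 2 fold_up: fold axis h@6; visible region now rows[4,6) x cols[0,16) = 2x16
Op 3 fold_up: fold axis h@5; visible region now rows[4,5) x cols[0,16) = 1x16
Op 4 fold_left: fold axis v@8; visible region now rows[4,5) x cols[0,8) = 1x8
Op 5 fold_right: fold axis v@4; visible region now rows[4,5) x cols[4,8) = 1x4
Op 6 cut(0, 1): punch at orig (4,5); cuts so far [(4, 5)]; region rows[4,5) x cols[4,8) = 1x4
Unfold 1 (reflect across v@4): 2 holes -> [(4, 2), (4, 5)]
Unfold 2 (reflect across v@8): 4 holes -> [(4, 2), (4, 5), (4, 10), (4, 13)]
Unfold 3 (reflect across h@5): 8 holes -> [(4, 2), (4, 5), (4, 10), (4, 13), (5, 2), (5, 5), (5, 10), (5, 13)]
Unfold 4 (reflect across h@6): 16 holes -> [(4, 2), (4, 5), (4, 10), (4, 13), (5, 2), (5, 5), (5, 10), (5, 13), (6, 2), (6, 5), (6, 10), (6, 13), (7, 2), (7, 5), (7, 10), (7, 13)]
Unfold 5 (reflect across h@4): 32 holes -> [(0, 2), (0, 5), (0, 10), (0, 13), (1, 2), (1, 5), (1, 10), (1, 13), (2, 2), (2, 5), (2, 10), (2, 13), (3, 2), (3, 5), (3, 10), (3, 13), (4, 2), (4, 5), (4, 10), (4, 13), (5, 2), (5, 5), (5, 10), (5, 13), (6, 2), (6, 5), (6, 10), (6, 13), (7, 2), (7, 5), (7, 10), (7, 13)]

Answer: 32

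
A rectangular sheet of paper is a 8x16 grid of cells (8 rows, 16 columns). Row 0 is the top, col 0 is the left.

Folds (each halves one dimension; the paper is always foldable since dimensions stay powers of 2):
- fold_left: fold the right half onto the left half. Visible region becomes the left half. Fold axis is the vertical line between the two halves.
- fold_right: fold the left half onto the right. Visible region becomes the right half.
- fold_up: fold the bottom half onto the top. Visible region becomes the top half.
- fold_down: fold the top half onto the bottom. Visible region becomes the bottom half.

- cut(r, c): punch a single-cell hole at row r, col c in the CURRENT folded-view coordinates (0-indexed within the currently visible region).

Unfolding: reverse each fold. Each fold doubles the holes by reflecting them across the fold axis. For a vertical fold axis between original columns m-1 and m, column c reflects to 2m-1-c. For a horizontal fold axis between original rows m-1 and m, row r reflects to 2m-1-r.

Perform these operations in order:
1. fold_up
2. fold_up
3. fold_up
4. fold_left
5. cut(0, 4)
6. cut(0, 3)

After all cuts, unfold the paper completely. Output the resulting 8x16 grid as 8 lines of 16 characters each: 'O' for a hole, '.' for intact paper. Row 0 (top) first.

Answer: ...OO......OO...
...OO......OO...
...OO......OO...
...OO......OO...
...OO......OO...
...OO......OO...
...OO......OO...
...OO......OO...

Derivation:
Op 1 fold_up: fold axis h@4; visible region now rows[0,4) x cols[0,16) = 4x16
Op 2 fold_up: fold axis h@2; visible region now rows[0,2) x cols[0,16) = 2x16
Op 3 fold_up: fold axis h@1; visible region now rows[0,1) x cols[0,16) = 1x16
Op 4 fold_left: fold axis v@8; visible region now rows[0,1) x cols[0,8) = 1x8
Op 5 cut(0, 4): punch at orig (0,4); cuts so far [(0, 4)]; region rows[0,1) x cols[0,8) = 1x8
Op 6 cut(0, 3): punch at orig (0,3); cuts so far [(0, 3), (0, 4)]; region rows[0,1) x cols[0,8) = 1x8
Unfold 1 (reflect across v@8): 4 holes -> [(0, 3), (0, 4), (0, 11), (0, 12)]
Unfold 2 (reflect across h@1): 8 holes -> [(0, 3), (0, 4), (0, 11), (0, 12), (1, 3), (1, 4), (1, 11), (1, 12)]
Unfold 3 (reflect across h@2): 16 holes -> [(0, 3), (0, 4), (0, 11), (0, 12), (1, 3), (1, 4), (1, 11), (1, 12), (2, 3), (2, 4), (2, 11), (2, 12), (3, 3), (3, 4), (3, 11), (3, 12)]
Unfold 4 (reflect across h@4): 32 holes -> [(0, 3), (0, 4), (0, 11), (0, 12), (1, 3), (1, 4), (1, 11), (1, 12), (2, 3), (2, 4), (2, 11), (2, 12), (3, 3), (3, 4), (3, 11), (3, 12), (4, 3), (4, 4), (4, 11), (4, 12), (5, 3), (5, 4), (5, 11), (5, 12), (6, 3), (6, 4), (6, 11), (6, 12), (7, 3), (7, 4), (7, 11), (7, 12)]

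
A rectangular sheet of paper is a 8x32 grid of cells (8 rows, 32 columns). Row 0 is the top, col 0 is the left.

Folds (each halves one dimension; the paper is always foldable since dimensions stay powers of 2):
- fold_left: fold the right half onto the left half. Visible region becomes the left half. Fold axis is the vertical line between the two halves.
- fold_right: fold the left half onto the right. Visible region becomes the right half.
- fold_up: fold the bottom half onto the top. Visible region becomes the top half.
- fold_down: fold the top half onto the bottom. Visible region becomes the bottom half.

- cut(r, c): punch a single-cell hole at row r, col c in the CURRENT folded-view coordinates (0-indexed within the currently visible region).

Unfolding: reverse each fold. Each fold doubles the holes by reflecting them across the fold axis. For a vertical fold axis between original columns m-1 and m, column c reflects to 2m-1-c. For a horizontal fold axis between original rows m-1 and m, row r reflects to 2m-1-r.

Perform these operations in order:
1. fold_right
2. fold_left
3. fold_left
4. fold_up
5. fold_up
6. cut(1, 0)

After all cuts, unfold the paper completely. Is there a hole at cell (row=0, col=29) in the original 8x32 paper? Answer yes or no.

Answer: no

Derivation:
Op 1 fold_right: fold axis v@16; visible region now rows[0,8) x cols[16,32) = 8x16
Op 2 fold_left: fold axis v@24; visible region now rows[0,8) x cols[16,24) = 8x8
Op 3 fold_left: fold axis v@20; visible region now rows[0,8) x cols[16,20) = 8x4
Op 4 fold_up: fold axis h@4; visible region now rows[0,4) x cols[16,20) = 4x4
Op 5 fold_up: fold axis h@2; visible region now rows[0,2) x cols[16,20) = 2x4
Op 6 cut(1, 0): punch at orig (1,16); cuts so far [(1, 16)]; region rows[0,2) x cols[16,20) = 2x4
Unfold 1 (reflect across h@2): 2 holes -> [(1, 16), (2, 16)]
Unfold 2 (reflect across h@4): 4 holes -> [(1, 16), (2, 16), (5, 16), (6, 16)]
Unfold 3 (reflect across v@20): 8 holes -> [(1, 16), (1, 23), (2, 16), (2, 23), (5, 16), (5, 23), (6, 16), (6, 23)]
Unfold 4 (reflect across v@24): 16 holes -> [(1, 16), (1, 23), (1, 24), (1, 31), (2, 16), (2, 23), (2, 24), (2, 31), (5, 16), (5, 23), (5, 24), (5, 31), (6, 16), (6, 23), (6, 24), (6, 31)]
Unfold 5 (reflect across v@16): 32 holes -> [(1, 0), (1, 7), (1, 8), (1, 15), (1, 16), (1, 23), (1, 24), (1, 31), (2, 0), (2, 7), (2, 8), (2, 15), (2, 16), (2, 23), (2, 24), (2, 31), (5, 0), (5, 7), (5, 8), (5, 15), (5, 16), (5, 23), (5, 24), (5, 31), (6, 0), (6, 7), (6, 8), (6, 15), (6, 16), (6, 23), (6, 24), (6, 31)]
Holes: [(1, 0), (1, 7), (1, 8), (1, 15), (1, 16), (1, 23), (1, 24), (1, 31), (2, 0), (2, 7), (2, 8), (2, 15), (2, 16), (2, 23), (2, 24), (2, 31), (5, 0), (5, 7), (5, 8), (5, 15), (5, 16), (5, 23), (5, 24), (5, 31), (6, 0), (6, 7), (6, 8), (6, 15), (6, 16), (6, 23), (6, 24), (6, 31)]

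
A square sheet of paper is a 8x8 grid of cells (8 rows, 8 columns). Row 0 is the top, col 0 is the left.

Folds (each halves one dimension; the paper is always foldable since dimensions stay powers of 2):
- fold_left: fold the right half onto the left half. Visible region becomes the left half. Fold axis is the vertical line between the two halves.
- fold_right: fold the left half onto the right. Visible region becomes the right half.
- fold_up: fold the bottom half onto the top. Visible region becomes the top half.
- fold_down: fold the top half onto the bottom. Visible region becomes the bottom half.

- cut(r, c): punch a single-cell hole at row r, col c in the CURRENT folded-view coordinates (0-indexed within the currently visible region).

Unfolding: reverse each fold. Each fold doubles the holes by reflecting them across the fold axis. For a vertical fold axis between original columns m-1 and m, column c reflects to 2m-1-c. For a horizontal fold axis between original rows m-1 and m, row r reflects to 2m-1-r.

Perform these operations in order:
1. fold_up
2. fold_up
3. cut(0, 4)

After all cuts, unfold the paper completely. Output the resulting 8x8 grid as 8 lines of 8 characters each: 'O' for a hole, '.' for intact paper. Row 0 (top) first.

Op 1 fold_up: fold axis h@4; visible region now rows[0,4) x cols[0,8) = 4x8
Op 2 fold_up: fold axis h@2; visible region now rows[0,2) x cols[0,8) = 2x8
Op 3 cut(0, 4): punch at orig (0,4); cuts so far [(0, 4)]; region rows[0,2) x cols[0,8) = 2x8
Unfold 1 (reflect across h@2): 2 holes -> [(0, 4), (3, 4)]
Unfold 2 (reflect across h@4): 4 holes -> [(0, 4), (3, 4), (4, 4), (7, 4)]

Answer: ....O...
........
........
....O...
....O...
........
........
....O...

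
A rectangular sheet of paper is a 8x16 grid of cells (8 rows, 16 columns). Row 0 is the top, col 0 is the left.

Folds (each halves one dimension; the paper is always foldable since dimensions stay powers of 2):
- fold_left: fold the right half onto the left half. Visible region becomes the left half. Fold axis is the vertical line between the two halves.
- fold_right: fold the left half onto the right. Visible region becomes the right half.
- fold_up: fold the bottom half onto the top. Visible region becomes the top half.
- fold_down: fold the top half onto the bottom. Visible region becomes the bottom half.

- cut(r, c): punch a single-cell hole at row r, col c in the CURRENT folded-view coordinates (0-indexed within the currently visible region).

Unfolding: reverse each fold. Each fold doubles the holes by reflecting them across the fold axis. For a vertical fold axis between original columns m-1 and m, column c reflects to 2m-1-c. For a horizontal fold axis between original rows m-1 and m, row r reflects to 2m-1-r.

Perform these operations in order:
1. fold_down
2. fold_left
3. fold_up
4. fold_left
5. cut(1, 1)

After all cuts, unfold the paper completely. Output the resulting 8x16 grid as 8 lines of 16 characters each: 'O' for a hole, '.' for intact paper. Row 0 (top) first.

Op 1 fold_down: fold axis h@4; visible region now rows[4,8) x cols[0,16) = 4x16
Op 2 fold_left: fold axis v@8; visible region now rows[4,8) x cols[0,8) = 4x8
Op 3 fold_up: fold axis h@6; visible region now rows[4,6) x cols[0,8) = 2x8
Op 4 fold_left: fold axis v@4; visible region now rows[4,6) x cols[0,4) = 2x4
Op 5 cut(1, 1): punch at orig (5,1); cuts so far [(5, 1)]; region rows[4,6) x cols[0,4) = 2x4
Unfold 1 (reflect across v@4): 2 holes -> [(5, 1), (5, 6)]
Unfold 2 (reflect across h@6): 4 holes -> [(5, 1), (5, 6), (6, 1), (6, 6)]
Unfold 3 (reflect across v@8): 8 holes -> [(5, 1), (5, 6), (5, 9), (5, 14), (6, 1), (6, 6), (6, 9), (6, 14)]
Unfold 4 (reflect across h@4): 16 holes -> [(1, 1), (1, 6), (1, 9), (1, 14), (2, 1), (2, 6), (2, 9), (2, 14), (5, 1), (5, 6), (5, 9), (5, 14), (6, 1), (6, 6), (6, 9), (6, 14)]

Answer: ................
.O....O..O....O.
.O....O..O....O.
................
................
.O....O..O....O.
.O....O..O....O.
................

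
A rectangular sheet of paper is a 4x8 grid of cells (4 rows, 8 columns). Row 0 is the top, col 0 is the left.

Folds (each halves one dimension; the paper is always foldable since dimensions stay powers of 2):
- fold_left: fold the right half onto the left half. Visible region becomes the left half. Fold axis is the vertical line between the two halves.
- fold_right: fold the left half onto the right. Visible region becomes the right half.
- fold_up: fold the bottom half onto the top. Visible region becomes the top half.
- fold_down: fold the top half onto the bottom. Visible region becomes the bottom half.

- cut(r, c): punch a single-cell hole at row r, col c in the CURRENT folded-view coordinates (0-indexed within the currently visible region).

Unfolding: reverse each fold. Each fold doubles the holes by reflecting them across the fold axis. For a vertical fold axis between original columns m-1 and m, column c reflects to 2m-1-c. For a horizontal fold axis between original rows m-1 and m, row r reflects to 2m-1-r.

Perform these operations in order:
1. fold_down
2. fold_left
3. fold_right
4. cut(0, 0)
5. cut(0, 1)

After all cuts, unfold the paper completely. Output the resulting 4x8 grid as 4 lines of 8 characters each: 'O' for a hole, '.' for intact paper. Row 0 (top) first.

Op 1 fold_down: fold axis h@2; visible region now rows[2,4) x cols[0,8) = 2x8
Op 2 fold_left: fold axis v@4; visible region now rows[2,4) x cols[0,4) = 2x4
Op 3 fold_right: fold axis v@2; visible region now rows[2,4) x cols[2,4) = 2x2
Op 4 cut(0, 0): punch at orig (2,2); cuts so far [(2, 2)]; region rows[2,4) x cols[2,4) = 2x2
Op 5 cut(0, 1): punch at orig (2,3); cuts so far [(2, 2), (2, 3)]; region rows[2,4) x cols[2,4) = 2x2
Unfold 1 (reflect across v@2): 4 holes -> [(2, 0), (2, 1), (2, 2), (2, 3)]
Unfold 2 (reflect across v@4): 8 holes -> [(2, 0), (2, 1), (2, 2), (2, 3), (2, 4), (2, 5), (2, 6), (2, 7)]
Unfold 3 (reflect across h@2): 16 holes -> [(1, 0), (1, 1), (1, 2), (1, 3), (1, 4), (1, 5), (1, 6), (1, 7), (2, 0), (2, 1), (2, 2), (2, 3), (2, 4), (2, 5), (2, 6), (2, 7)]

Answer: ........
OOOOOOOO
OOOOOOOO
........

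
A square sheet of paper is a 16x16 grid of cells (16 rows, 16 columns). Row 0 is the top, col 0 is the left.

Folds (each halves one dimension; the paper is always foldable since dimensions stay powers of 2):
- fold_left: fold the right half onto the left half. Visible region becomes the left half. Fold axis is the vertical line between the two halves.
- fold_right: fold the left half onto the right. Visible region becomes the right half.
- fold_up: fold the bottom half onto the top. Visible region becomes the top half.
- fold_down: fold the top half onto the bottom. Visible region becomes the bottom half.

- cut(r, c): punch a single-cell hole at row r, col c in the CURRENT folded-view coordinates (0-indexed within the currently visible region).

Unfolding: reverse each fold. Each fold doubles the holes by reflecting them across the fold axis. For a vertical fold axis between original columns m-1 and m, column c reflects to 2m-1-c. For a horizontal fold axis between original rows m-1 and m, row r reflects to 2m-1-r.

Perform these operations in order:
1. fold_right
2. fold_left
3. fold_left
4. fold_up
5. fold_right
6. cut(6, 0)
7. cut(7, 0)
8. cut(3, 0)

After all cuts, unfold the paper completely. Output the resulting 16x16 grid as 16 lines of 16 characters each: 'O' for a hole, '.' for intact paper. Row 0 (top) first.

Op 1 fold_right: fold axis v@8; visible region now rows[0,16) x cols[8,16) = 16x8
Op 2 fold_left: fold axis v@12; visible region now rows[0,16) x cols[8,12) = 16x4
Op 3 fold_left: fold axis v@10; visible region now rows[0,16) x cols[8,10) = 16x2
Op 4 fold_up: fold axis h@8; visible region now rows[0,8) x cols[8,10) = 8x2
Op 5 fold_right: fold axis v@9; visible region now rows[0,8) x cols[9,10) = 8x1
Op 6 cut(6, 0): punch at orig (6,9); cuts so far [(6, 9)]; region rows[0,8) x cols[9,10) = 8x1
Op 7 cut(7, 0): punch at orig (7,9); cuts so far [(6, 9), (7, 9)]; region rows[0,8) x cols[9,10) = 8x1
Op 8 cut(3, 0): punch at orig (3,9); cuts so far [(3, 9), (6, 9), (7, 9)]; region rows[0,8) x cols[9,10) = 8x1
Unfold 1 (reflect across v@9): 6 holes -> [(3, 8), (3, 9), (6, 8), (6, 9), (7, 8), (7, 9)]
Unfold 2 (reflect across h@8): 12 holes -> [(3, 8), (3, 9), (6, 8), (6, 9), (7, 8), (7, 9), (8, 8), (8, 9), (9, 8), (9, 9), (12, 8), (12, 9)]
Unfold 3 (reflect across v@10): 24 holes -> [(3, 8), (3, 9), (3, 10), (3, 11), (6, 8), (6, 9), (6, 10), (6, 11), (7, 8), (7, 9), (7, 10), (7, 11), (8, 8), (8, 9), (8, 10), (8, 11), (9, 8), (9, 9), (9, 10), (9, 11), (12, 8), (12, 9), (12, 10), (12, 11)]
Unfold 4 (reflect across v@12): 48 holes -> [(3, 8), (3, 9), (3, 10), (3, 11), (3, 12), (3, 13), (3, 14), (3, 15), (6, 8), (6, 9), (6, 10), (6, 11), (6, 12), (6, 13), (6, 14), (6, 15), (7, 8), (7, 9), (7, 10), (7, 11), (7, 12), (7, 13), (7, 14), (7, 15), (8, 8), (8, 9), (8, 10), (8, 11), (8, 12), (8, 13), (8, 14), (8, 15), (9, 8), (9, 9), (9, 10), (9, 11), (9, 12), (9, 13), (9, 14), (9, 15), (12, 8), (12, 9), (12, 10), (12, 11), (12, 12), (12, 13), (12, 14), (12, 15)]
Unfold 5 (reflect across v@8): 96 holes -> [(3, 0), (3, 1), (3, 2), (3, 3), (3, 4), (3, 5), (3, 6), (3, 7), (3, 8), (3, 9), (3, 10), (3, 11), (3, 12), (3, 13), (3, 14), (3, 15), (6, 0), (6, 1), (6, 2), (6, 3), (6, 4), (6, 5), (6, 6), (6, 7), (6, 8), (6, 9), (6, 10), (6, 11), (6, 12), (6, 13), (6, 14), (6, 15), (7, 0), (7, 1), (7, 2), (7, 3), (7, 4), (7, 5), (7, 6), (7, 7), (7, 8), (7, 9), (7, 10), (7, 11), (7, 12), (7, 13), (7, 14), (7, 15), (8, 0), (8, 1), (8, 2), (8, 3), (8, 4), (8, 5), (8, 6), (8, 7), (8, 8), (8, 9), (8, 10), (8, 11), (8, 12), (8, 13), (8, 14), (8, 15), (9, 0), (9, 1), (9, 2), (9, 3), (9, 4), (9, 5), (9, 6), (9, 7), (9, 8), (9, 9), (9, 10), (9, 11), (9, 12), (9, 13), (9, 14), (9, 15), (12, 0), (12, 1), (12, 2), (12, 3), (12, 4), (12, 5), (12, 6), (12, 7), (12, 8), (12, 9), (12, 10), (12, 11), (12, 12), (12, 13), (12, 14), (12, 15)]

Answer: ................
................
................
OOOOOOOOOOOOOOOO
................
................
OOOOOOOOOOOOOOOO
OOOOOOOOOOOOOOOO
OOOOOOOOOOOOOOOO
OOOOOOOOOOOOOOOO
................
................
OOOOOOOOOOOOOOOO
................
................
................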